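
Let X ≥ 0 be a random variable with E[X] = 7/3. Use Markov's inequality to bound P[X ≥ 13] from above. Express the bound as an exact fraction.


μ = E[X] = 7/3, a = 13.
Markov: P[X ≥ 13] ≤ μ/a = (7/3)/13 = 7/39.
Numerically: ≈ 0.17949.
(Since a = 13 > μ = 2.33333, the bound 7/39 is < 1 and informative.)

P[X ≥ 13] ≤ 7/39 ≈ 0.17949.


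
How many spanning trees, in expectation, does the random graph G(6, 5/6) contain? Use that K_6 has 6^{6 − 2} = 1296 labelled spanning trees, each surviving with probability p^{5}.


K_6 has 6^{6 − 2} = 1296 labelled spanning trees.
For each such spanning tree H, let X_H = 1 if all 5 edges of H are present in G. Then P[X_H = 1] = p^{5} = (5/6)^{5} = 3125/7776.
Summing the indicators: E[X] = Σ_H E[X_H] = 1296 · p^{5} = 1296 · 3125/7776 = 3125/6.
Numerically: E[X] ≈ 521.

E[X] = 1296 · (5/6)^{5} = 3125/6 ≈ 521.


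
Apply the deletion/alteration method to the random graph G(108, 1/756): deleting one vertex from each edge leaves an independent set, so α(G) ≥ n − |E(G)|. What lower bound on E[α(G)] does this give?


E[|E(G)|] = C(108, 2)·p = 5778 · (1/756) = 107/14.
E[α(G)] ≥ n − E[|E(G)|] = 108 − 107/14 = 1405/14.
Numerically: ≈ 100.357.
(This is only a lower bound; the true E[α(G)] may be larger.)

E[α(G)] ≥ 1405/14 ≈ 100.357.


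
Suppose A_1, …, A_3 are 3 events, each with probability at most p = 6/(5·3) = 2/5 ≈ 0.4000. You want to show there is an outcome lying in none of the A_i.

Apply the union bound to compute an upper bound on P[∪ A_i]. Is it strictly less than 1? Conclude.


Union bound: P[∪_{i=1}^{3} A_i] ≤ Σ_i P[A_i] ≤ 3·p = 3·(2/5) = 6/5.
Numerically: 6/5 ≈ 1.2000.
Is 6/5 < 1? NO.
Since the bound 6/5 is ≥ 1, the union bound is uninformative here; it does NOT by itself certify existence.

3·p = 6/5 ≈ 1.2000; existence NOT certified by the union bound.


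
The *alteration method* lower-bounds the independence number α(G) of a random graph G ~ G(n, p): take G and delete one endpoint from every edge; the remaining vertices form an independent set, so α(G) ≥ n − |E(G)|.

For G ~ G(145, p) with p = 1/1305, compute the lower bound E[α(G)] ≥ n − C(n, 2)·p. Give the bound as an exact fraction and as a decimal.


E[|E(G)|] = C(145, 2)·p = 10440 · (1/1305) = 8.
E[α(G)] ≥ n − E[|E(G)|] = 145 − 8 = 137.
Numerically: ≈ 137.00000.
(This is only a lower bound; the true E[α(G)] may be larger.)

E[α(G)] ≥ 137 ≈ 137.00000.


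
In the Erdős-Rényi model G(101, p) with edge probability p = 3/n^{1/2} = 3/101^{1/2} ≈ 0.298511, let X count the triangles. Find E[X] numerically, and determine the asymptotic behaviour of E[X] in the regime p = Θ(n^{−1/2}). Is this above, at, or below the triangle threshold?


Number of potential triangles: C(101, 3) = 166650.
Each occurs with probability p³ ≈ (0.298511)³ ≈ 2.66000041e-02.
By linearity: E[X] = C(101, 3)·p³ ≈ 166650 · 2.66000041e-02 ≈ 4432.890682.
Since α = 1/2 < 1, p = c/n^{1/2} ≫ 1/n is above the triangle threshold p ~ 1/n. Asymptotically E[X] ~ (c³/6)·n^{3(1−α)} = (3³/6)·n^{1.5} → ∞; triangles are abundant w.h.p.

E[X] ≈ 4432.890682; in regime p = Θ(1/n^{1/2}) E[X] diverges (above the triangle threshold p ~ 1/n).


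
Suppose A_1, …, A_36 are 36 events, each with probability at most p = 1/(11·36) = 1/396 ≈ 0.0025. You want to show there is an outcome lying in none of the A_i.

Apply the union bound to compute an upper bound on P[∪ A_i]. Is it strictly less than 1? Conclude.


Union bound: P[∪_{i=1}^{36} A_i] ≤ Σ_i P[A_i] ≤ 36·p = 36·(1/396) = 1/11.
Numerically: 1/11 ≈ 0.0909.
Is 1/11 < 1? YES.
Since P[∪ A_i] ≤ 1/11 < 1, the complement has P[∩ A_i^c] ≥ 1 − 1/11 = 10/11 > 0, so some outcome avoids every A_i.

36·p = 1/11 ≈ 0.0909; existence CERTIFIED by the union bound.


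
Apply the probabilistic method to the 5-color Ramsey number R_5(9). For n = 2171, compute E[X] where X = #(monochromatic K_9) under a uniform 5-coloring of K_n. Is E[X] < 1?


E[X] = C(2171, 9) · 5^{1 − 36} = 2903784578674959601827205 · 5^{−35} = 2903784578674959601827205/2910383045673370361328125.
As a reduced fraction: E[X] = 580756915734991920365441/582076609134674072265625 ≈ 0.9977328.
Is E[X] < 1? YES.
Since E[X] < 1, there exists a 5-coloring of K_{2171} with no monochromatic K_9; hence R_5(9) > 2171.

E[X] = 580756915734991920365441/582076609134674072265625 ≈ 0.9977328; E[X] < 1, so R_5(9) > 2171.


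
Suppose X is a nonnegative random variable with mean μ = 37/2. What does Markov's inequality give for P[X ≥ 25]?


μ = E[X] = 37/2, a = 25.
Markov: P[X ≥ 25] ≤ μ/a = (37/2)/25 = 37/50.
Numerically: ≈ 0.740.
(Since a = 25 > μ = 18.500, the bound 37/50 is < 1 and informative.)

P[X ≥ 25] ≤ 37/50 ≈ 0.740.


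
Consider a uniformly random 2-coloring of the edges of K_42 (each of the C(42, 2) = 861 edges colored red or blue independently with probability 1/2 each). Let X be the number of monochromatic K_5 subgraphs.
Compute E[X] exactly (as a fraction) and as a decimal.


Let X = Σ_S X_S over the C(42, 5) = 850668 subsets S of size 5, where X_S = 1 if the K_5 on S is monochromatic.
For a fixed S, the K_5 on S has C(5, 2) = 10 edges. P[all 10 edges red] = (1/2)^10, and likewise for blue, so P[monochromatic] = 2·(1/2)^10 = 2^{1 − 10} = 1/512.
Summing: E[X] = C(42, 5) · 2^{1 − 10} = 850668 · 1/512 = 212667/128.
Numerically: E[X] ≈ 1661.460938.

E[X] = C(42,5)·2^(1−C(5,2)) = 212667/128 ≈ 1661.460938.


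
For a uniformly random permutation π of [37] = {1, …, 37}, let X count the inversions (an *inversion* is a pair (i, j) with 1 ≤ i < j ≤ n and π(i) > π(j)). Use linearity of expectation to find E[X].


Write X = Σ X_I over the C(37, 2) = 666 pairs i < j, with X_I the indicator of one inversion.
There are 666 indicators.
For each fixed pair i < j, the values π(i) and π(j) are two distinct elements of {1, …, 37} in uniformly random order; by symmetry P[π(i) > π(j)] = 1/2.
By linearity: E[X] = 666 · (1/2) = C(37, 2) · (1/2) = 666/2 = 333 ≈ 333.00000.

E[X] = 333 = 333.00000.


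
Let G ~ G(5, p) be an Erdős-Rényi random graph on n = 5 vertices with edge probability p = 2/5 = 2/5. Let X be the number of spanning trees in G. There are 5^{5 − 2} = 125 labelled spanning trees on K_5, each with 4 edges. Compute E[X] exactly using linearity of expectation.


K_5 has 5^{5 − 2} = 125 labelled spanning trees.
For each such spanning tree H, let X_H = 1 if all 4 edges of H are present in G. Then P[X_H = 1] = p^{4} = (2/5)^{4} = 16/625.
By linearity: E[X] = Σ_H E[X_H] = 125 · p^{4} = 125 · 16/625 = 16/5.
Numerically: E[X] ≈ 3.2.

E[X] = 125 · (2/5)^{4} = 16/5 ≈ 3.2.


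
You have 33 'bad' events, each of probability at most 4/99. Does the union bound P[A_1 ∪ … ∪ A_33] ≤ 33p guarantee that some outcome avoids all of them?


Union bound: P[∪_{i=1}^{33} A_i] ≤ Σ_i P[A_i] ≤ 33·p = 33·(4/99) = 4/3.
Numerically: 4/3 ≈ 1.3333333.
Is 4/3 < 1? NO.
Since the bound 4/3 is ≥ 1, the union bound is uninformative here; it does NOT by itself certify existence.

33·p = 4/3 ≈ 1.3333333; existence NOT certified by the union bound.


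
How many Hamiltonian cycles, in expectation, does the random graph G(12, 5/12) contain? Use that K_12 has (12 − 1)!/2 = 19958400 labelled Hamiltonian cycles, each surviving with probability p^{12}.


K_12 has (12 − 1)!/2 = 19958400 labelled Hamiltonian cycles.
For each such Hamiltonian cycle H, let X_H = 1 if all 12 edges of H are present in G. Then P[X_H = 1] = p^{12} = (5/12)^{12} = 244140625/8916100448256.
By linearity of expectation: E[X] = Σ_H E[X_H] = 19958400 · p^{12} = 19958400 · 244140625/8916100448256 = 469970703125/859963392.
Numerically: E[X] ≈ 547.

E[X] = 19958400 · (5/12)^{12} = 469970703125/859963392 ≈ 547.


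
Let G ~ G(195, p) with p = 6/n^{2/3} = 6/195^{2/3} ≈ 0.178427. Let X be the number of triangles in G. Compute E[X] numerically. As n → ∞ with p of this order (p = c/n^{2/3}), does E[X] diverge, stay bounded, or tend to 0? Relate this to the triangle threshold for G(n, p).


Number of potential triangles: C(195, 3) = 1216865.
Each occurs with probability p³ ≈ (0.178427)³ ≈ 5.68047337e-03.
By linearity: E[X] = C(195, 3)·p³ ≈ 1216865 · 5.68047337e-03 ≈ 6912.369231.
Since α = 2/3 < 1, p = c/n^{2/3} ≫ 1/n is above the triangle threshold p ~ 1/n. Asymptotically E[X] ~ (c³/6)·n^{3(1−α)} = (6³/6)·n^{1} → ∞; triangles are abundant w.h.p.

E[X] ≈ 6912.369231; in regime p = Θ(1/n^{2/3}) E[X] diverges (above the triangle threshold p ~ 1/n).


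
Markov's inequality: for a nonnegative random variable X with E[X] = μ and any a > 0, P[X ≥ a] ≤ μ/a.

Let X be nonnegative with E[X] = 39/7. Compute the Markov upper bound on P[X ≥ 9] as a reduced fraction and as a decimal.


μ = E[X] = 39/7, a = 9.
Markov: P[X ≥ 9] ≤ μ/a = (39/7)/9 = 13/21.
Numerically: ≈ 0.619.
(Since a = 9 > μ = 5.571, the bound 13/21 is < 1 and informative.)

P[X ≥ 9] ≤ 13/21 ≈ 0.619.


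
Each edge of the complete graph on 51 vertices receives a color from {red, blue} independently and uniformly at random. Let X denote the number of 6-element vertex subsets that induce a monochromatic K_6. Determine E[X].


Let X = Σ_S X_S over the C(51, 6) = 18009460 subsets S of size 6, where X_S = 1 if the K_6 on S is monochromatic.
For a fixed S, the K_6 on S has C(6, 2) = 15 edges. P[all 15 edges red] = (1/2)^15, and likewise for blue, so P[monochromatic] = 2·(1/2)^15 = 2^{1 − 15} = 1/16384.
By linearity of expectation: E[X] = C(51, 6) · 2^{1 − 15} = 18009460 · 1/16384 = 4502365/4096.
Numerically: E[X] ≈ 1099.2102.

E[X] = C(51,6)·2^(1−C(6,2)) = 4502365/4096 ≈ 1099.2102.


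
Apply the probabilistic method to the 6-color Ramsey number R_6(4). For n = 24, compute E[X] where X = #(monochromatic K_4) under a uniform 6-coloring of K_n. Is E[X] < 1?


E[X] = C(24, 4) · 6^{1 − 6} = 10626 · 6^{−5} = 10626/7776.
As a reduced fraction: E[X] = 1771/1296 ≈ 1.367.
Is E[X] < 1? NO.
Since E[X] ≥ 1, the first-moment bound is inconclusive at n = 24; it does NOT by itself certify R_6(4) > 24.

E[X] = 1771/1296 ≈ 1.367; E[X] ≥ 1; first-moment method inconclusive here.


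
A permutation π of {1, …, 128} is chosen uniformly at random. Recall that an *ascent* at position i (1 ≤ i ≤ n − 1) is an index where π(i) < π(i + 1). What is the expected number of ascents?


Write X = Σ X_I over i = 1, …, 127, with X_I the indicator of one ascent.
There are 127 indicators.
For each fixed i, the pair (π(i), π(i+1)) is a uniformly random ordered pair of distinct values from {1, …, 128}; by symmetry P[π(i) < π(i+1)] = 1/2.
By linearity: E[X] = 127 · (1/2) = (128 − 1) · (1/2) = 127/2 ≈ 63.50000.

E[X] = 127/2 = 63.50000.


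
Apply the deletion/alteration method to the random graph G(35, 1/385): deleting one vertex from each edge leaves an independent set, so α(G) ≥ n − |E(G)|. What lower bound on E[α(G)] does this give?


E[|E(G)|] = C(35, 2)·p = 595 · (1/385) = 17/11.
E[α(G)] ≥ n − E[|E(G)|] = 35 − 17/11 = 368/11.
Numerically: ≈ 33.455.
(This is only a lower bound; the true E[α(G)] may be larger.)

E[α(G)] ≥ 368/11 ≈ 33.455.


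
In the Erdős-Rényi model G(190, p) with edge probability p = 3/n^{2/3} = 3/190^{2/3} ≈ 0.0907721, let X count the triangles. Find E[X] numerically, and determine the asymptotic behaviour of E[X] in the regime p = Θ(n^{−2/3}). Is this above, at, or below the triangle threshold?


Number of potential triangles: C(190, 3) = 1125180.
Each occurs with probability p³ ≈ (0.0907721)³ ≈ 7.47922438e-04.
By linearity: E[X] = C(190, 3)·p³ ≈ 1125180 · 7.47922438e-04 ≈ 841.547368.
Since α = 2/3 < 1, p = c/n^{2/3} ≫ 1/n is above the triangle threshold p ~ 1/n. Asymptotically E[X] ~ (c³/6)·n^{3(1−α)} = (3³/6)·n^{1} → ∞; triangles are abundant w.h.p.

E[X] ≈ 841.547368; in regime p = Θ(1/n^{2/3}) E[X] diverges (above the triangle threshold p ~ 1/n).


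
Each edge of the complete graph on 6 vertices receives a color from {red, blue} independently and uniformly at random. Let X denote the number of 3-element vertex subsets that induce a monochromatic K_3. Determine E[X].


Let X = Σ_S X_S over the C(6, 3) = 20 subsets S of size 3, where X_S = 1 if the K_3 on S is monochromatic.
For a fixed S, the K_3 on S has C(3, 2) = 3 edges. P[all 3 edges red] = (1/2)^3, and likewise for blue, so P[monochromatic] = 2·(1/2)^3 = 2^{1 − 3} = 1/4.
By linearity of expectation: E[X] = C(6, 3) · 2^{1 − 3} = 20 · 1/4 = 5.
Numerically: E[X] ≈ 5.000.

E[X] = C(6,3)·2^(1−C(3,2)) = 5 ≈ 5.000.


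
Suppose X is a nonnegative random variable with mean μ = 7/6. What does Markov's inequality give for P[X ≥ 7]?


μ = E[X] = 7/6, a = 7.
Markov: P[X ≥ 7] ≤ μ/a = (7/6)/7 = 1/6.
Numerically: ≈ 0.167.
(Since a = 7 > μ = 1.167, the bound 1/6 is < 1 and informative.)

P[X ≥ 7] ≤ 1/6 ≈ 0.167.


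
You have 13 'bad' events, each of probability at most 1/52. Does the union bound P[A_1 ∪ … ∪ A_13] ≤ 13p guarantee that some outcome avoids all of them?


Union bound: P[∪_{i=1}^{13} A_i] ≤ Σ_i P[A_i] ≤ 13·p = 13·(1/52) = 1/4.
Numerically: 1/4 ≈ 0.2500000.
Is 1/4 < 1? YES.
Since P[∪ A_i] ≤ 1/4 < 1, the complement has P[∩ A_i^c] ≥ 1 − 1/4 = 3/4 > 0, so some outcome avoids every A_i.

13·p = 1/4 ≈ 0.2500000; existence CERTIFIED by the union bound.


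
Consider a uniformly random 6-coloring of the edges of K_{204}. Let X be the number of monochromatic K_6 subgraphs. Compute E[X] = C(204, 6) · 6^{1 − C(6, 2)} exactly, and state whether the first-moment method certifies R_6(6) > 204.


E[X] = C(204, 6) · 6^{1 − 15} = 92944609660 · 6^{−14} = 92944609660/78364164096.
As a reduced fraction: E[X] = 23236152415/19591041024 ≈ 1.186060.
Is E[X] < 1? NO.
Since E[X] ≥ 1, the first-moment bound is inconclusive at n = 204; it does NOT by itself certify R_6(6) > 204.

E[X] = 23236152415/19591041024 ≈ 1.186060; E[X] ≥ 1; first-moment method inconclusive here.


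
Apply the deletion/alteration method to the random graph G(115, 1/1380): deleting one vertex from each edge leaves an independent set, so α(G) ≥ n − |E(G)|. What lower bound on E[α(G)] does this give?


E[|E(G)|] = C(115, 2)·p = 6555 · (1/1380) = 19/4.
E[α(G)] ≥ n − E[|E(G)|] = 115 − 19/4 = 441/4.
Numerically: ≈ 110.25000.
(This is only a lower bound; the true E[α(G)] may be larger.)

E[α(G)] ≥ 441/4 ≈ 110.25000.


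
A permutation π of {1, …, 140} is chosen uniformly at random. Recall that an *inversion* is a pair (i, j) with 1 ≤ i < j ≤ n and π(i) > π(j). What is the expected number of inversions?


Write X = Σ X_I over the C(140, 2) = 9730 pairs i < j, with X_I the indicator of one inversion.
There are 9730 indicators.
For each fixed pair i < j, the values π(i) and π(j) are two distinct elements of {1, …, 140} in uniformly random order; by symmetry P[π(i) > π(j)] = 1/2.
By linearity: E[X] = 9730 · (1/2) = C(140, 2) · (1/2) = 9730/2 = 4865 ≈ 4865.00000.

E[X] = 4865 = 4865.00000.


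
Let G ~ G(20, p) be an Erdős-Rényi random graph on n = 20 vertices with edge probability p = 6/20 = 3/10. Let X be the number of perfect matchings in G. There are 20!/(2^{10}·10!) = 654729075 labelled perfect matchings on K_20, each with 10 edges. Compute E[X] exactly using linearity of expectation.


K_20 has 20!/(2^{10}·10!) = 654729075 labelled perfect matchings.
For each such perfect matching H, let X_H = 1 if all 10 edges of H are present in G. Then P[X_H = 1] = p^{10} = (3/10)^{10} = 59049/10000000000.
By linearity: E[X] = Σ_H E[X_H] = 654729075 · p^{10} = 654729075 · 59049/10000000000 = 1546443885987/400000000.
Numerically: E[X] ≈ 3866.1.

E[X] = 654729075 · (3/10)^{10} = 1546443885987/400000000 ≈ 3866.1.


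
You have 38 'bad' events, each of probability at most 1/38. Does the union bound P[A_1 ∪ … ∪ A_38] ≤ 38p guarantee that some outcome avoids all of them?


Union bound: P[∪_{i=1}^{38} A_i] ≤ Σ_i P[A_i] ≤ 38·p = 38·(1/38) = 1.
Numerically: 1 ≈ 1.0000.
Is 1 < 1? NO.
Since the bound 1 is ≥ 1, the union bound is uninformative here; it does NOT by itself certify existence.

38·p = 1 ≈ 1.0000; existence NOT certified by the union bound.


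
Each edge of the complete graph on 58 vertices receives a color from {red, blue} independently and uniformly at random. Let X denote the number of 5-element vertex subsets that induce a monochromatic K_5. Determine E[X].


Let X = Σ_S X_S over the C(58, 5) = 4582116 subsets S of size 5, where X_S = 1 if the K_5 on S is monochromatic.
For a fixed S, the K_5 on S has C(5, 2) = 10 edges. P[all 10 edges red] = (1/2)^10, and likewise for blue, so P[monochromatic] = 2·(1/2)^10 = 2^{1 − 10} = 1/512.
By linearity: E[X] = C(58, 5) · 2^{1 − 10} = 4582116 · 1/512 = 1145529/128.
Numerically: E[X] ≈ 8949.44531.

E[X] = C(58,5)·2^(1−C(5,2)) = 1145529/128 ≈ 8949.44531.


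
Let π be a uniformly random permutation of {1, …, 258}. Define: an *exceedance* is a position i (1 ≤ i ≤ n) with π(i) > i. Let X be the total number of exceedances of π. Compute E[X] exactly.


Write X = Σ_{i=1}^{258} X_i, where X_i = 1_{π(i) > i}.
For each fixed i, π(i) is uniform over {1, …, 258} (marginal of a uniform permutation), so P[π(i) > i] = (n − i)/n. Summing: Σ_{i=1}^{258} (n − i)/n = (0 + 1 + … + 257)/258 = 258(258 − 1)/(2·258) = (258 − 1)/2.
Hence E[X] = Σ_{i=1}^{258} (258 − i)/258 = 257/2 ≈ 128.50000.

E[X] = 257/2 = 128.50000.


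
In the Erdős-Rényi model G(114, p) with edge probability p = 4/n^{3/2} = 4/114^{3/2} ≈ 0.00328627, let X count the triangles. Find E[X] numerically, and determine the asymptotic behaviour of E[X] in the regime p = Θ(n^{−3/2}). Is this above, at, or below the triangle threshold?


Number of potential triangles: C(114, 3) = 240464.
Each occurs with probability p³ ≈ (0.00328627)³ ≈ 3.54901752e-08.
By linearity: E[X] = C(114, 3)·p³ ≈ 240464 · 3.54901752e-08 ≈ 0.008534.
Since α = 3/2 > 1, p = c/n^{3/2} = o(1/n) is below the triangle threshold p ~ 1/n. Asymptotically E[X] ~ (c³/6)·n^{3(1−α)} = (4³/6)·n^{-1.5} → 0, so by Markov's inequality G has no triangles w.h.p.

E[X] ≈ 0.008534; in regime p = Θ(1/n^{3/2}) E[X] tends to 0 (below the triangle threshold p ~ 1/n).


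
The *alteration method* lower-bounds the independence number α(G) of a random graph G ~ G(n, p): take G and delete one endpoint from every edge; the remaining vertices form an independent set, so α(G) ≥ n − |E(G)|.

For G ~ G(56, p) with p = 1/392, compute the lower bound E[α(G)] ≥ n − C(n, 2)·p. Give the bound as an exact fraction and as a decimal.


E[|E(G)|] = C(56, 2)·p = 1540 · (1/392) = 55/14.
E[α(G)] ≥ n − E[|E(G)|] = 56 − 55/14 = 729/14.
Numerically: ≈ 52.0714.
(This is only a lower bound; the true E[α(G)] may be larger.)

E[α(G)] ≥ 729/14 ≈ 52.0714.


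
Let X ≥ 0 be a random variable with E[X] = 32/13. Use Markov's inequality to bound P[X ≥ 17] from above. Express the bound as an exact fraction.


μ = E[X] = 32/13, a = 17.
Markov: P[X ≥ 17] ≤ μ/a = (32/13)/17 = 32/221.
Numerically: ≈ 0.14480.
(Since a = 17 > μ = 2.46154, the bound 32/221 is < 1 and informative.)

P[X ≥ 17] ≤ 32/221 ≈ 0.14480.


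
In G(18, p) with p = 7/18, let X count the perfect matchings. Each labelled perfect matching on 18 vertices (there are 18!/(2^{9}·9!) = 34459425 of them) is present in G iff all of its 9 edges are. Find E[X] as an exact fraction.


K_18 has 18!/(2^{9}·9!) = 34459425 labelled perfect matchings.
For each such perfect matching H, let X_H = 1 if all 9 edges of H are present in G. Then P[X_H = 1] = p^{9} = (7/18)^{9} = 40353607/198359290368.
By linearity: E[X] = Σ_H E[X_H] = 34459425 · p^{9} = 34459425 · 40353607/198359290368 = 17167433257975/2448880128.
Numerically: E[X] ≈ 7010.

E[X] = 34459425 · (7/18)^{9} = 17167433257975/2448880128 ≈ 7010.


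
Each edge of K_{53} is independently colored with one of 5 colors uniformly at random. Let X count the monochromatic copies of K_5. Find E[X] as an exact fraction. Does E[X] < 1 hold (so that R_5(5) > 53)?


E[X] = C(53, 5) · 5^{1 − 10} = 2869685 · 5^{−9} = 2869685/1953125.
As a reduced fraction: E[X] = 573937/390625 ≈ 1.469.
Is E[X] < 1? NO.
Since E[X] ≥ 1, the first-moment bound is inconclusive at n = 53; it does NOT by itself certify R_5(5) > 53.

E[X] = 573937/390625 ≈ 1.469; E[X] ≥ 1; first-moment method inconclusive here.


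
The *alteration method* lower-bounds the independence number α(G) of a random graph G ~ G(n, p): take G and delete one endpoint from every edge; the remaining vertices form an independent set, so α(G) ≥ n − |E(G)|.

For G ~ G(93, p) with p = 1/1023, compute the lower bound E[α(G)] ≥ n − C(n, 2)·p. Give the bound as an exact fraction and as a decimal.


E[|E(G)|] = C(93, 2)·p = 4278 · (1/1023) = 46/11.
E[α(G)] ≥ n − E[|E(G)|] = 93 − 46/11 = 977/11.
Numerically: ≈ 88.818182.
(This is only a lower bound; the true E[α(G)] may be larger.)

E[α(G)] ≥ 977/11 ≈ 88.818182.


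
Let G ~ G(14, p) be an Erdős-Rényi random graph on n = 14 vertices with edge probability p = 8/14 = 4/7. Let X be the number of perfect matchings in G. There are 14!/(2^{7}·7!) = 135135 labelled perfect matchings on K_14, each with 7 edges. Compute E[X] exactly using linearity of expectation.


K_14 has 14!/(2^{7}·7!) = 135135 labelled perfect matchings.
For each such perfect matching H, let X_H = 1 if all 7 edges of H are present in G. Then P[X_H = 1] = p^{7} = (4/7)^{7} = 16384/823543.
Summing the indicators: E[X] = Σ_H E[X_H] = 135135 · p^{7} = 135135 · 16384/823543 = 316293120/117649.
Numerically: E[X] ≈ 2688.

E[X] = 135135 · (4/7)^{7} = 316293120/117649 ≈ 2688.


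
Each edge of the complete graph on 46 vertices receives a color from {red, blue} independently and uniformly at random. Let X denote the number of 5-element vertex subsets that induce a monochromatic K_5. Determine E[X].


Let X = Σ_S X_S over the C(46, 5) = 1370754 subsets S of size 5, where X_S = 1 if the K_5 on S is monochromatic.
For a fixed S, the K_5 on S has C(5, 2) = 10 edges. P[all 10 edges red] = (1/2)^10, and likewise for blue, so P[monochromatic] = 2·(1/2)^10 = 2^{1 − 10} = 1/512.
By linearity of expectation: E[X] = C(46, 5) · 2^{1 − 10} = 1370754 · 1/512 = 685377/256.
Numerically: E[X] ≈ 2677.254.

E[X] = C(46,5)·2^(1−C(5,2)) = 685377/256 ≈ 2677.254.


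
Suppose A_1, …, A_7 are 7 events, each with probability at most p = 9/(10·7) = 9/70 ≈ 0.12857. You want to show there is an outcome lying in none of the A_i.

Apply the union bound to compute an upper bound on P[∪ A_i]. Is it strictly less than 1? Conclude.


Union bound: P[∪_{i=1}^{7} A_i] ≤ Σ_i P[A_i] ≤ 7·p = 7·(9/70) = 9/10.
Numerically: 9/10 ≈ 0.90000.
Is 9/10 < 1? YES.
Since P[∪ A_i] ≤ 9/10 < 1, the complement has P[∩ A_i^c] ≥ 1 − 9/10 = 1/10 > 0, so some outcome avoids every A_i.

7·p = 9/10 ≈ 0.90000; existence CERTIFIED by the union bound.


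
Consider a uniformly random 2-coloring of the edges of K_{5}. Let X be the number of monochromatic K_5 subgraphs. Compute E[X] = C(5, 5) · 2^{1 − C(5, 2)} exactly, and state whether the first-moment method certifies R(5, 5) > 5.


E[X] = C(5, 5) · 2^{1 − 10} = 1 · 2^{−9} = 1/512.
As a reduced fraction: E[X] = 1/512 ≈ 0.0020.
Is E[X] < 1? YES.
Since E[X] < 1, there exists a 2-coloring of K_{5} with no monochromatic K_5; hence R(5, 5) > 5.

E[X] = 1/512 ≈ 0.0020; E[X] < 1, so R(5, 5) > 5.


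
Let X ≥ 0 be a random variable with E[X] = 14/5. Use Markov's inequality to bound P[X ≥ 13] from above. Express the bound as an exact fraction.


μ = E[X] = 14/5, a = 13.
Markov: P[X ≥ 13] ≤ μ/a = (14/5)/13 = 14/65.
Numerically: ≈ 0.215.
(Since a = 13 > μ = 2.800, the bound 14/65 is < 1 and informative.)

P[X ≥ 13] ≤ 14/65 ≈ 0.215.


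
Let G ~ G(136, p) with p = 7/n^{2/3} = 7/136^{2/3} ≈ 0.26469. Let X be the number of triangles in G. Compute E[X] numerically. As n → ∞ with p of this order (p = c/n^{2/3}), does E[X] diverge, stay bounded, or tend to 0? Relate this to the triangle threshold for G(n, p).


Number of potential triangles: C(136, 3) = 410040.
Each occurs with probability p³ ≈ (0.26469)³ ≈ 1.8544550e-02.
By linearity: E[X] = C(136, 3)·p³ ≈ 410040 · 1.8544550e-02 ≈ 7604.00735.
Since α = 2/3 < 1, p = c/n^{2/3} ≫ 1/n is above the triangle threshold p ~ 1/n. Asymptotically E[X] ~ (c³/6)·n^{3(1−α)} = (7³/6)·n^{1} → ∞; triangles are abundant w.h.p.

E[X] ≈ 7604.00735; in regime p = Θ(1/n^{2/3}) E[X] diverges (above the triangle threshold p ~ 1/n).


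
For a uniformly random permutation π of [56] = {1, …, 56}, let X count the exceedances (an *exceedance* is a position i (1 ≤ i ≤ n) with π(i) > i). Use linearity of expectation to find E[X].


Write X = Σ_{i=1}^{56} X_i, where X_i = 1_{π(i) > i}.
For each fixed i, π(i) is uniform over {1, …, 56} (marginal of a uniform permutation), so P[π(i) > i] = (n − i)/n. Summing: Σ_{i=1}^{56} (n − i)/n = (0 + 1 + … + 55)/56 = 56(56 − 1)/(2·56) = (56 − 1)/2.
Hence E[X] = Σ_{i=1}^{56} (56 − i)/56 = 55/2 ≈ 27.50000.

E[X] = 55/2 = 27.50000.


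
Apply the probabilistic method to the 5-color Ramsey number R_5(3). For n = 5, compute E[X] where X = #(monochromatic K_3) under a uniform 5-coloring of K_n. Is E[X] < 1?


E[X] = C(5, 3) · 5^{1 − 3} = 10 · 5^{−2} = 10/25.
As a reduced fraction: E[X] = 2/5 ≈ 0.400.
Is E[X] < 1? YES.
Since E[X] < 1, there exists a 5-coloring of K_{5} with no monochromatic K_3; hence R_5(3) > 5.

E[X] = 2/5 ≈ 0.400; E[X] < 1, so R_5(3) > 5.


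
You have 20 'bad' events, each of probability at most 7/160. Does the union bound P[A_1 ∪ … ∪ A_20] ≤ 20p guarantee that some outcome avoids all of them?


Union bound: P[∪_{i=1}^{20} A_i] ≤ Σ_i P[A_i] ≤ 20·p = 20·(7/160) = 7/8.
Numerically: 7/8 ≈ 0.8750000.
Is 7/8 < 1? YES.
Since P[∪ A_i] ≤ 7/8 < 1, the complement has P[∩ A_i^c] ≥ 1 − 7/8 = 1/8 > 0, so some outcome avoids every A_i.

20·p = 7/8 ≈ 0.8750000; existence CERTIFIED by the union bound.


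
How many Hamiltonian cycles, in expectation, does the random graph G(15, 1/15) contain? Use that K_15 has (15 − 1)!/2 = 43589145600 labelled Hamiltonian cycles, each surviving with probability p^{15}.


K_15 has (15 − 1)!/2 = 43589145600 labelled Hamiltonian cycles.
For each such Hamiltonian cycle H, let X_H = 1 if all 15 edges of H are present in G. Then P[X_H = 1] = p^{15} = (1/15)^{15} = 1/437893890380859375.
By linearity of expectation: E[X] = Σ_H E[X_H] = 43589145600 · p^{15} = 43589145600 · 1/437893890380859375 = 7175168/72081298828125.
Numerically: E[X] ≈ 9.95427e-08.

E[X] = 43589145600 · (1/15)^{15} = 7175168/72081298828125 ≈ 9.95427e-08.


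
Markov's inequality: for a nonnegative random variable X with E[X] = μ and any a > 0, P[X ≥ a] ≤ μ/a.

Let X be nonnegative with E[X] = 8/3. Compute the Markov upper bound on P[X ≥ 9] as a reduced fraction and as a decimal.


μ = E[X] = 8/3, a = 9.
Markov: P[X ≥ 9] ≤ μ/a = (8/3)/9 = 8/27.
Numerically: ≈ 0.2963.
(Since a = 9 > μ = 2.6667, the bound 8/27 is < 1 and informative.)

P[X ≥ 9] ≤ 8/27 ≈ 0.2963.


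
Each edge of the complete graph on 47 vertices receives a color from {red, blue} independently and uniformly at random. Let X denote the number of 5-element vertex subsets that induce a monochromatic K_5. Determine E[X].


Let X = Σ_S X_S over the C(47, 5) = 1533939 subsets S of size 5, where X_S = 1 if the K_5 on S is monochromatic.
For a fixed S, the K_5 on S has C(5, 2) = 10 edges. P[all 10 edges red] = (1/2)^10, and likewise for blue, so P[monochromatic] = 2·(1/2)^10 = 2^{1 − 10} = 1/512.
Summing: E[X] = C(47, 5) · 2^{1 − 10} = 1533939 · 1/512 = 1533939/512.
Numerically: E[X] ≈ 2995.97461.

E[X] = C(47,5)·2^(1−C(5,2)) = 1533939/512 ≈ 2995.97461.


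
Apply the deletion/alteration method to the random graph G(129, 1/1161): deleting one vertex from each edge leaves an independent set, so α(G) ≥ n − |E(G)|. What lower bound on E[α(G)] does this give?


E[|E(G)|] = C(129, 2)·p = 8256 · (1/1161) = 64/9.
E[α(G)] ≥ n − E[|E(G)|] = 129 − 64/9 = 1097/9.
Numerically: ≈ 121.88889.
(This is only a lower bound; the true E[α(G)] may be larger.)

E[α(G)] ≥ 1097/9 ≈ 121.88889.


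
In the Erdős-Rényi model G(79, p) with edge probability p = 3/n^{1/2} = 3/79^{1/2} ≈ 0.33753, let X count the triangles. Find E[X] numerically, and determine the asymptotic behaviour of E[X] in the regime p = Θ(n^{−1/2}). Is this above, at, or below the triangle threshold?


Number of potential triangles: C(79, 3) = 79079.
Each occurs with probability p³ ≈ (0.33753)³ ≈ 3.8452371e-02.
By linearity: E[X] = C(79, 3)·p³ ≈ 79079 · 3.8452371e-02 ≈ 3040.77507.
Since α = 1/2 < 1, p = c/n^{1/2} ≫ 1/n is above the triangle threshold p ~ 1/n. Asymptotically E[X] ~ (c³/6)·n^{3(1−α)} = (3³/6)·n^{1.5} → ∞; triangles are abundant w.h.p.

E[X] ≈ 3040.77507; in regime p = Θ(1/n^{1/2}) E[X] diverges (above the triangle threshold p ~ 1/n).


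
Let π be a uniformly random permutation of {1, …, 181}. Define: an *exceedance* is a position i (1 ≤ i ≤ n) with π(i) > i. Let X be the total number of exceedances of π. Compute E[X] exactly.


Write X = Σ_{i=1}^{181} X_i, where X_i = 1_{π(i) > i}.
For each fixed i, π(i) is uniform over {1, …, 181} (marginal of a uniform permutation), so P[π(i) > i] = (n − i)/n. Summing: Σ_{i=1}^{181} (n − i)/n = (0 + 1 + … + 180)/181 = 181(181 − 1)/(2·181) = (181 − 1)/2.
Hence E[X] = Σ_{i=1}^{181} (181 − i)/181 = 90 ≈ 90.00000.

E[X] = 90 = 90.00000.


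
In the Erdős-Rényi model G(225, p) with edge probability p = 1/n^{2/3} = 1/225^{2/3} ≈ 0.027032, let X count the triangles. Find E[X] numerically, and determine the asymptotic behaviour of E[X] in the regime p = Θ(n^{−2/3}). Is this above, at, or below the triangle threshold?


Number of potential triangles: C(225, 3) = 1873200.
Each occurs with probability p³ ≈ (0.027032)³ ≈ 1.9753086e-05.
By linearity: E[X] = C(225, 3)·p³ ≈ 1873200 · 1.9753086e-05 ≈ 37.00148.
Since α = 2/3 < 1, p = c/n^{2/3} ≫ 1/n is above the triangle threshold p ~ 1/n. Asymptotically E[X] ~ (c³/6)·n^{3(1−α)} = (1³/6)·n^{1} → ∞; triangles are abundant w.h.p.

E[X] ≈ 37.00148; in regime p = Θ(1/n^{2/3}) E[X] diverges (above the triangle threshold p ~ 1/n).


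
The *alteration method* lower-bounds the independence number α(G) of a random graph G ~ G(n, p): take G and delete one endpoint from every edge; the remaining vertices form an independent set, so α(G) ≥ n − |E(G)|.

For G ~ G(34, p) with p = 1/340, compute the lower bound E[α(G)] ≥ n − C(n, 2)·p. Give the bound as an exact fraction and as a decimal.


E[|E(G)|] = C(34, 2)·p = 561 · (1/340) = 33/20.
E[α(G)] ≥ n − E[|E(G)|] = 34 − 33/20 = 647/20.
Numerically: ≈ 32.35000.
(This is only a lower bound; the true E[α(G)] may be larger.)

E[α(G)] ≥ 647/20 ≈ 32.35000.


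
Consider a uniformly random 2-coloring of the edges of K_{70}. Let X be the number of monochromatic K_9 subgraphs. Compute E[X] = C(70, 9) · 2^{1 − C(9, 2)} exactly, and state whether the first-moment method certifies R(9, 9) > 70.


E[X] = C(70, 9) · 2^{1 − 36} = 65033528560 · 2^{−35} = 65033528560/34359738368.
As a reduced fraction: E[X] = 4064595535/2147483648 ≈ 1.893.
Is E[X] < 1? NO.
Since E[X] ≥ 1, the first-moment bound is inconclusive at n = 70; it does NOT by itself certify R(9, 9) > 70.

E[X] = 4064595535/2147483648 ≈ 1.893; E[X] ≥ 1; first-moment method inconclusive here.


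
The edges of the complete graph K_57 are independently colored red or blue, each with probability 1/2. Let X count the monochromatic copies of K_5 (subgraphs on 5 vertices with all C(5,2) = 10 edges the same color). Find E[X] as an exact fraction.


Let X = Σ_S X_S over the C(57, 5) = 4187106 subsets S of size 5, where X_S = 1 if the K_5 on S is monochromatic.
For a fixed S, the K_5 on S has C(5, 2) = 10 edges. P[all 10 edges red] = (1/2)^10, and likewise for blue, so P[monochromatic] = 2·(1/2)^10 = 2^{1 − 10} = 1/512.
By linearity: E[X] = C(57, 5) · 2^{1 − 10} = 4187106 · 1/512 = 2093553/256.
Numerically: E[X] ≈ 8177.94141.

E[X] = C(57,5)·2^(1−C(5,2)) = 2093553/256 ≈ 8177.94141.


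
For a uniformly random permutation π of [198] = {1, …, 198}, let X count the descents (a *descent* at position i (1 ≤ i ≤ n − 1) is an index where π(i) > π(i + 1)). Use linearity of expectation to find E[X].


Write X = Σ X_I over i = 1, …, 197, with X_I the indicator of one descent.
There are 197 indicators.
For each fixed i, the pair (π(i), π(i+1)) is a uniformly random ordered pair of distinct values from {1, …, 198}; by symmetry P[π(i) > π(i+1)] = 1/2.
By linearity: E[X] = 197 · (1/2) = (198 − 1) · (1/2) = 197/2 ≈ 98.500000.

E[X] = 197/2 = 98.500000.


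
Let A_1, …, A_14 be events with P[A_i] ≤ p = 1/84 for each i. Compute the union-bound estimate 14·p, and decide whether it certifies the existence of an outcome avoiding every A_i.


Union bound: P[∪_{i=1}^{14} A_i] ≤ Σ_i P[A_i] ≤ 14·p = 14·(1/84) = 1/6.
Numerically: 1/6 ≈ 0.167.
Is 1/6 < 1? YES.
Since P[∪ A_i] ≤ 1/6 < 1, the complement has P[∩ A_i^c] ≥ 1 − 1/6 = 5/6 > 0, so some outcome avoids every A_i.

14·p = 1/6 ≈ 0.167; existence CERTIFIED by the union bound.


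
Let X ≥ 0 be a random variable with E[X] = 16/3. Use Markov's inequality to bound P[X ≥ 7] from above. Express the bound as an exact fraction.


μ = E[X] = 16/3, a = 7.
Markov: P[X ≥ 7] ≤ μ/a = (16/3)/7 = 16/21.
Numerically: ≈ 0.761905.
(Since a = 7 > μ = 5.333333, the bound 16/21 is < 1 and informative.)

P[X ≥ 7] ≤ 16/21 ≈ 0.761905.


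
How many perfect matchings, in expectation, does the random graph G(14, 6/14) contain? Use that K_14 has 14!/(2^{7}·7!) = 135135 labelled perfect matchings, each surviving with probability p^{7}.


K_14 has 14!/(2^{7}·7!) = 135135 labelled perfect matchings.
For each such perfect matching H, let X_H = 1 if all 7 edges of H are present in G. Then P[X_H = 1] = p^{7} = (3/7)^{7} = 2187/823543.
Summing the indicators: E[X] = Σ_H E[X_H] = 135135 · p^{7} = 135135 · 2187/823543 = 42220035/117649.
Numerically: E[X] ≈ 358.864.

E[X] = 135135 · (3/7)^{7} = 42220035/117649 ≈ 358.864.


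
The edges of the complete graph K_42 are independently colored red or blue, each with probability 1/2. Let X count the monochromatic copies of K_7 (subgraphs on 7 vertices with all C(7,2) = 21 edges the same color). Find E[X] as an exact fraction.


Let X = Σ_S X_S over the C(42, 7) = 26978328 subsets S of size 7, where X_S = 1 if the K_7 on S is monochromatic.
For a fixed S, the K_7 on S has C(7, 2) = 21 edges. P[all 21 edges red] = (1/2)^21, and likewise for blue, so P[monochromatic] = 2·(1/2)^21 = 2^{1 − 21} = 1/1048576.
By linearity of expectation: E[X] = C(42, 7) · 2^{1 − 21} = 26978328 · 1/1048576 = 3372291/131072.
Numerically: E[X] ≈ 25.728539.

E[X] = C(42,7)·2^(1−C(7,2)) = 3372291/131072 ≈ 25.728539.


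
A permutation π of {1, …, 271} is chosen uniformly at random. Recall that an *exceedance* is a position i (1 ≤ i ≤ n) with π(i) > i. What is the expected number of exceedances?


Write X = Σ_{i=1}^{271} X_i, where X_i = 1_{π(i) > i}.
For each fixed i, π(i) is uniform over {1, …, 271} (marginal of a uniform permutation), so P[π(i) > i] = (n − i)/n. Summing: Σ_{i=1}^{271} (n − i)/n = (0 + 1 + … + 270)/271 = 271(271 − 1)/(2·271) = (271 − 1)/2.
Hence E[X] = Σ_{i=1}^{271} (271 − i)/271 = 135 ≈ 135.00000.

E[X] = 135 = 135.00000.


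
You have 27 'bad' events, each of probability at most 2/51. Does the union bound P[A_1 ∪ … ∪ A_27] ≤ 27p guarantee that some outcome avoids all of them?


Union bound: P[∪_{i=1}^{27} A_i] ≤ Σ_i P[A_i] ≤ 27·p = 27·(2/51) = 18/17.
Numerically: 18/17 ≈ 1.0588.
Is 18/17 < 1? NO.
Since the bound 18/17 is ≥ 1, the union bound is uninformative here; it does NOT by itself certify existence.

27·p = 18/17 ≈ 1.0588; existence NOT certified by the union bound.


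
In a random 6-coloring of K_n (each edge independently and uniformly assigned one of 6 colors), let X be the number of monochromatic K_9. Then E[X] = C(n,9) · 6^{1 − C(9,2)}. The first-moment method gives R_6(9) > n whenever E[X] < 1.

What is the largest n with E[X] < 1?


We need C(n, 9) · 6^{1 − 36} < 1, i.e. C(n, 9) < 6^{36 − 1} = 1719070799748422591028658176.
Check values of n near the boundary:
  n = 4407: C(4407, 9) = 1713856532599459170657070050; 1713856532599459170657070050 < 1719070799748422591028658176? YES
  n = 4408: C(4408, 9) = 1717362945146264156457459600; 1717362945146264156457459600 < 1719070799748422591028658176? YES
  n = 4409: C(4409, 9) = 1720875732988608787686577131; 1720875732988608787686577131 < 1719070799748422591028658176? NO
  n = 4410: C(4410, 9) = 1724394906266704102180823710; 1724394906266704102180823710 < 1719070799748422591028658176? NO
  n = 4411: C(4411, 9) = 1727920475134582415883601405; 1727920475134582415883601405 < 1719070799748422591028658176? NO
The largest n with C(n, 9) < 1719070799748422591028658176 is n = 4408 (where E[X] = 35778394690547169926197075/35813974994758803979763712 ≈ 0.999). Hence R_6(9) > 4408, i.e. R_6(9) ≥ 4409.

Largest n = 4408; hence R_6(9) > 4408.


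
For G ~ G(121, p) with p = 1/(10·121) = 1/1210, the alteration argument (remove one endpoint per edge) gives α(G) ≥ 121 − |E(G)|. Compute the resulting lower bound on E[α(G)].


E[|E(G)|] = C(121, 2)·p = 7260 · (1/1210) = 6.
E[α(G)] ≥ n − E[|E(G)|] = 121 − 6 = 115.
Numerically: ≈ 115.00000.
(This is only a lower bound; the true E[α(G)] may be larger.)

E[α(G)] ≥ 115 ≈ 115.00000.


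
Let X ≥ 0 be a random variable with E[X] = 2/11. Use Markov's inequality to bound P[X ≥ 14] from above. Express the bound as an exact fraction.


μ = E[X] = 2/11, a = 14.
Markov: P[X ≥ 14] ≤ μ/a = (2/11)/14 = 1/77.
Numerically: ≈ 0.0130.
(Since a = 14 > μ = 0.1818, the bound 1/77 is < 1 and informative.)

P[X ≥ 14] ≤ 1/77 ≈ 0.0130.


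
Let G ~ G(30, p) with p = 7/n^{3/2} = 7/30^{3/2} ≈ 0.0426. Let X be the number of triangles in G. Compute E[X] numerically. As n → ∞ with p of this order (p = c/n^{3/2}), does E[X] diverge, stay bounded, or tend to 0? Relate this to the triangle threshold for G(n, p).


Number of potential triangles: C(30, 3) = 4060.
Each occurs with probability p³ ≈ (0.0426)³ ≈ 7.731228e-05.
By linearity: E[X] = C(30, 3)·p³ ≈ 4060 · 7.731228e-05 ≈ 0.3139.
Since α = 3/2 > 1, p = c/n^{3/2} = o(1/n) is below the triangle threshold p ~ 1/n. Asymptotically E[X] ~ (c³/6)·n^{3(1−α)} = (7³/6)·n^{-1.5} → 0, so by Markov's inequality G has no triangles w.h.p.

E[X] ≈ 0.3139; in regime p = Θ(1/n^{3/2}) E[X] tends to 0 (below the triangle threshold p ~ 1/n).


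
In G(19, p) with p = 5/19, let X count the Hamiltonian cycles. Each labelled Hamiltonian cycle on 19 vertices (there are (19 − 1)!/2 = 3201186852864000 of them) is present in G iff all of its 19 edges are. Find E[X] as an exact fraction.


K_19 has (19 − 1)!/2 = 3201186852864000 labelled Hamiltonian cycles.
For each such Hamiltonian cycle H, let X_H = 1 if all 19 edges of H are present in G. Then P[X_H = 1] = p^{19} = (5/19)^{19} = 19073486328125/1978419655660313589123979.
By linearity: E[X] = Σ_H E[X_H] = 3201186852864000 · p^{19} = 3201186852864000 · 19073486328125/1978419655660313589123979 = 61057793671875000000000000000/1978419655660313589123979.
Numerically: E[X] ≈ 3.09e+04.

E[X] = 3201186852864000 · (5/19)^{19} = 61057793671875000000000000000/1978419655660313589123979 ≈ 3.09e+04.
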